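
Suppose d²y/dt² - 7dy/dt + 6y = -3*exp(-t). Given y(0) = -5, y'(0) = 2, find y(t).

y = -61*exp(t)/10 - 3*exp(-t)/14 + 46*exp(6*t)/35

Characteristic equation r² - 7r + 6 = 0 factors as (r - 6)(r - 1) = 0, so r = 6, 1.
Hence y_h = C1*exp(6*t) + C2*exp(t).
Try y_p = A*exp(-t). Substituting into the equation and dividing by exp(-t) gives A = -3/14, so y_p = -3*exp(-t)/14.
General solution: y = -3*exp(-t)/14 + C1*exp(6*t) + C2*exp(t).
Apply the initial conditions: y(0) = -3/14 + C1 + C2 = -5 and y'(0) = 3/14 + C2 + 6*C1 = 2. Solving gives C1 = 46/35, C2 = -61/10.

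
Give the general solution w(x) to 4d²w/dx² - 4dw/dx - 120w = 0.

Divide through by 4: w'' - w' - 30w = 0.
Characteristic equation r² - r - 30 = 0 factors as (r + 5)(r - 6) = 0, so r = -5, 6.
Hence w_h = C1*exp(-5*x) + C2*exp(6*x).

w = C1*exp(-5*x) + C2*exp(6*x)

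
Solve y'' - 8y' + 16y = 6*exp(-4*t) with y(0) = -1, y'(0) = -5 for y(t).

y = -35*exp(4*t)/32 + 3*exp(-4*t)/32 - t*exp(4*t)/4

Characteristic equation r² - 8r + 16 = 0 has discriminant (-8)² - 4·(16) = 0, so r = 4 is a repeated root.
Hence y_h = (C1 + C2*t)*exp(4*t).
Try y_p = A*exp(-4*t). Substituting into the equation and dividing by exp(-4*t) gives A = 3/32, so y_p = 3*exp(-4*t)/32.
General solution: y = 3*exp(-4*t)/32 + C1*exp(4*t) + C2*t*exp(4*t).
Apply the initial conditions: y(0) = 3/32 + C1 = -1 and y'(0) = -3/8 + C2 + 4*C1 = -5. Solving gives C1 = -35/32, C2 = -1/4.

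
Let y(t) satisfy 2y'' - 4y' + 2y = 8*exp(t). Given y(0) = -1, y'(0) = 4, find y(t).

y = -exp(t) + 2*t**2*exp(t) + 5*t*exp(t)

Divide through by 2: y'' - 2y' + y = 4*exp(t).
Characteristic equation r² - 2r + 1 = 0 has discriminant (-2)² - 4·(1) = 0, so r = 1 is a repeated root.
Hence y_h = (C1 + C2*t)*exp(t).
Since exp(t) solves the homogeneous equation (r = 1 is a root of multiplicity 2), multiply the trial by t^2. Try y_p = A*t^2*exp(t). Substituting into the equation and dividing by exp(t) gives A = 2, so y_p = 2*t^2*exp(t).
General solution: y = C1*exp(t) + 2*t^2*exp(t) + C2*t*exp(t).
Apply the initial conditions: y(0) = C1 = -1 and y'(0) = C1 + C2 = 4. Solving gives C1 = -1, C2 = 5.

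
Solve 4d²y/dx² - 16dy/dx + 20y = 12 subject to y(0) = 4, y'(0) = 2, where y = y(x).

Divide through by 4: y'' - 4y' + 5y = 3.
Characteristic equation r² - 4r + 5 = 0 has discriminant (-4)² - 4·(5) = -4 < 0, so r = 2 ± i.
Hence y_h = C1*cos(x)*exp(2*x) + C2*exp(2*x)*sin(x).
For the particular solution try y_p = A0. Substituting and matching coefficients of each power of x gives A0 = 3/5, so y_p = 3/5.
General solution: y = 3/5 + C1*cos(x)*exp(2*x) + C2*exp(2*x)*sin(x).
Apply the initial conditions: y(0) = 3/5 + C1 = 4 and y'(0) = C2 + 2*C1 = 2. Solving gives C1 = 17/5, C2 = -24/5.

y = 3/5 - 24*exp(2*x)*sin(x)/5 + 17*cos(x)*exp(2*x)/5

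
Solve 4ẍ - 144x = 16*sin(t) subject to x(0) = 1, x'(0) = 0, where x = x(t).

Divide through by 4: x'' - 36x = 4*sin(t).
Characteristic equation r² - 36 = 0 factors as (r - 6)(r + 6) = 0, so r = 6, -6.
Hence x_h = C1*exp(6*t) + C2*exp(-6*t).
Try x_p = A*cos(t) + B*sin(t). Substituting and equating the coefficients of cos(t) and sin(t) gives A = 0, B = -4/37, so x_p = -4*sin(t)/37.
General solution: x = -4*sin(t)/37 + C1*exp(6*t) + C2*exp(-6*t).
Apply the initial conditions: x(0) = C1 + C2 = 1 and x'(0) = -4/37 - 6*C2 + 6*C1 = 0. Solving gives C1 = 113/222, C2 = 109/222.

x = -4*sin(t)/37 + 109*exp(-6*t)/222 + 113*exp(6*t)/222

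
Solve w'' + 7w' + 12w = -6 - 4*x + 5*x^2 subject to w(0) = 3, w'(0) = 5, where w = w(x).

Characteristic equation r² + 7r + 12 = 0 factors as (r + 4)(r + 3) = 0, so r = -4, -3.
Hence w_h = C1*exp(-4*x) + C2*exp(-3*x).
For the particular solution try w_p = A0 + A1*x + A2*x^2. Substituting and matching coefficients of each power of x gives A0 = -79/864, A1 = -59/72, A2 = 5/12, so w_p = -79/864 - 59*x/72 + 5*x^2/12.
General solution: w = -79/864 - 59*x/72 + 5*x^2/12 + C1*exp(-4*x) + C2*exp(-3*x).
Apply the initial conditions: w(0) = -79/864 + C1 + C2 = 3 and w'(0) = -59/72 - 4*C1 - 3*C2 = 5. Solving gives C1 = -483/32, C2 = 491/27.

w = -79/864 - 483*exp(-4*x)/32 - 59*x/72 + 5*x**2/12 + 491*exp(-3*x)/27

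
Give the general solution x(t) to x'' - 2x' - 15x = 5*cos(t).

Characteristic equation r² - 2r - 15 = 0 factors as (r + 3)(r - 5) = 0, so r = -3, 5.
Hence x_h = C1*exp(-3*t) + C2*exp(5*t).
Try x_p = A*cos(t) + B*sin(t). Substituting and equating the coefficients of cos(t) and sin(t) gives A = -4/13, B = -1/26, so x_p = -4*cos(t)/13 - sin(t)/26.

x = -4*cos(t)/13 - sin(t)/26 + C1*exp(-3*t) + C2*exp(5*t)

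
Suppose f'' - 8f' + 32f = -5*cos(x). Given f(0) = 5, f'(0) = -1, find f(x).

Characteristic equation r² - 8r + 32 = 0 has discriminant (-8)² - 4·(32) = -64 < 0, so r = 4 ± 4i.
Hence f_h = C1*cos(4*x)*exp(4*x) + C2*exp(4*x)*sin(4*x).
Try f_p = A*cos(x) + B*sin(x). Substituting and equating the coefficients of cos(x) and sin(x) gives A = -31/205, B = 8/205, so f_p = -31*cos(x)/205 + 8*sin(x)/205.
General solution: f = -31*cos(x)/205 + 8*sin(x)/205 + C1*cos(4*x)*exp(4*x) + C2*exp(4*x)*sin(4*x).
Apply the initial conditions: f(0) = -31/205 + C1 = 5 and f'(0) = 8/205 + 4*C1 + 4*C2 = -1. Solving gives C1 = 1056/205, C2 = -4437/820.

f = -31*cos(x)/205 + 8*sin(x)/205 - 4437*exp(4*x)*sin(4*x)/820 + 1056*cos(4*x)*exp(4*x)/205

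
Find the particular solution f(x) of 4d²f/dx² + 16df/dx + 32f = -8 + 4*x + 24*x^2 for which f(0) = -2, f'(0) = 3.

f = -1/8 - 5*x/8 + 3*x**2/4 - 15*cos(2*x)*exp(-2*x)/8 - exp(-2*x)*sin(2*x)/16

Divide through by 4: f'' + 4f' + 8f = -2 + x + 6*x^2.
Characteristic equation r² + 4r + 8 = 0 has discriminant (4)² - 4·(8) = -16 < 0, so r = -2 ± 2i.
Hence f_h = C1*cos(2*x)*exp(-2*x) + C2*exp(-2*x)*sin(2*x).
For the particular solution try f_p = A0 + A1*x + A2*x^2. Substituting and matching coefficients of each power of x gives A0 = -1/8, A1 = -5/8, A2 = 3/4, so f_p = -1/8 - 5*x/8 + 3*x^2/4.
General solution: f = -1/8 - 5*x/8 + 3*x^2/4 + C1*cos(2*x)*exp(-2*x) + C2*exp(-2*x)*sin(2*x).
Apply the initial conditions: f(0) = -1/8 + C1 = -2 and f'(0) = -5/8 - 2*C1 + 2*C2 = 3. Solving gives C1 = -15/8, C2 = -1/16.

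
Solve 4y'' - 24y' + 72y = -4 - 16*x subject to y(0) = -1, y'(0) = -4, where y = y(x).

Divide through by 4: y'' - 6y' + 18y = -1 - 4*x.
Characteristic equation r² - 6r + 18 = 0 has discriminant (-6)² - 4·(18) = -36 < 0, so r = 3 ± 3i.
Hence y_h = C1*cos(3*x)*exp(3*x) + C2*exp(3*x)*sin(3*x).
For the particular solution try y_p = A0 + A1*x. Substituting and matching coefficients of each power of x gives A0 = -7/54, A1 = -2/9, so y_p = -7/54 - 2*x/9.
General solution: y = -7/54 - 2*x/9 + C1*cos(3*x)*exp(3*x) + C2*exp(3*x)*sin(3*x).
Apply the initial conditions: y(0) = -7/54 + C1 = -1 and y'(0) = -2/9 + 3*C1 + 3*C2 = -4. Solving gives C1 = -47/54, C2 = -7/18.

y = -7/54 - 2*x/9 - 47*cos(3*x)*exp(3*x)/54 - 7*exp(3*x)*sin(3*x)/18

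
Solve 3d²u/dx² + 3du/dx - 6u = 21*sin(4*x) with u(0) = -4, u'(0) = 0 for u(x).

Divide through by 3: u'' + u' - 2u = 7*sin(4*x).
Characteristic equation r² + r - 2 = 0 factors as (r - 1)(r + 2) = 0, so r = 1, -2.
Hence u_h = C1*exp(x) + C2*exp(-2*x).
Try u_p = A*cos(4*x) + B*sin(4*x). Substituting and equating the coefficients of cos(4x) and sin(4x) gives A = -7/85, B = -63/170, so u_p = -63*sin(4*x)/170 - 7*cos(4*x)/85.
General solution: u = -63*sin(4*x)/170 - 7*cos(4*x)/85 + C1*exp(x) + C2*exp(-2*x).
Apply the initial conditions: u(0) = -7/85 + C1 + C2 = -4 and u'(0) = -126/85 + C1 - 2*C2 = 0. Solving gives C1 = -36/17, C2 = -9/5.

u = -63*sin(4*x)/170 - 36*exp(x)/17 - 9*exp(-2*x)/5 - 7*cos(4*x)/85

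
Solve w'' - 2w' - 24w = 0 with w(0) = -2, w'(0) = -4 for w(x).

w = -6*exp(6*x)/5 - 4*exp(-4*x)/5

Characteristic equation r² - 2r - 24 = 0 factors as (r + 4)(r - 6) = 0, so r = -4, 6.
Hence w_h = C1*exp(-4*x) + C2*exp(6*x).
Apply the initial conditions: w(0) = C1 + C2 = -2 and w'(0) = -4*C1 + 6*C2 = -4. Solving gives C1 = -4/5, C2 = -6/5.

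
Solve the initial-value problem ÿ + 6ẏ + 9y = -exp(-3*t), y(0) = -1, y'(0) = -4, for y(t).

Characteristic equation r² + 6r + 9 = 0 has discriminant (6)² - 4·(9) = 0, so r = -3 is a repeated root.
Hence y_h = (C1 + C2*t)*exp(-3*t).
Since exp(-3*t) solves the homogeneous equation (r = -3 is a root of multiplicity 2), multiply the trial by t^2. Try y_p = A*t^2*exp(-3*t). Substituting into the equation and dividing by exp(-3*t) gives A = -1/2, so y_p = -t^2*exp(-3*t)/2.
General solution: y = C1*exp(-3*t) - t^2*exp(-3*t)/2 + C2*t*exp(-3*t).
Apply the initial conditions: y(0) = C1 = -1 and y'(0) = C2 - 3*C1 = -4. Solving gives C1 = -1, C2 = -7.

y = -exp(-3*t) - 7*t*exp(-3*t) - t**2*exp(-3*t)/2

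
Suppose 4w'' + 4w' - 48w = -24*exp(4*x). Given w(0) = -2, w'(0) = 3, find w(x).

Divide through by 4: w'' + w' - 12w = -6*exp(4*x).
Characteristic equation r² + r - 12 = 0 factors as (r - 3)(r + 4) = 0, so r = 3, -4.
Hence w_h = C1*exp(3*x) + C2*exp(-4*x).
Try w_p = A*exp(4*x). Substituting into the equation and dividing by exp(4*x) gives A = -3/4, so w_p = -3*exp(4*x)/4.
General solution: w = -3*exp(4*x)/4 + C1*exp(3*x) + C2*exp(-4*x).
Apply the initial conditions: w(0) = -3/4 + C1 + C2 = -2 and w'(0) = -3 - 4*C2 + 3*C1 = 3. Solving gives C1 = 1/7, C2 = -39/28.

w = -39*exp(-4*x)/28 - 3*exp(4*x)/4 + exp(3*x)/7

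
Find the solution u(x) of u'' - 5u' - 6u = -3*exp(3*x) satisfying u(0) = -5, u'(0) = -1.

u = -exp(6*x) - 17*exp(-x)/4 + exp(3*x)/4

Characteristic equation r² - 5r - 6 = 0 factors as (r + 1)(r - 6) = 0, so r = -1, 6.
Hence u_h = C1*exp(-x) + C2*exp(6*x).
Try u_p = A*exp(3*x). Substituting into the equation and dividing by exp(3*x) gives A = 1/4, so u_p = exp(3*x)/4.
General solution: u = exp(3*x)/4 + C1*exp(-x) + C2*exp(6*x).
Apply the initial conditions: u(0) = 1/4 + C1 + C2 = -5 and u'(0) = 3/4 - C1 + 6*C2 = -1. Solving gives C1 = -17/4, C2 = -1.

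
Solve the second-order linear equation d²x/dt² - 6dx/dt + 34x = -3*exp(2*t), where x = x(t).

Characteristic equation r² - 6r + 34 = 0 has discriminant (-6)² - 4·(34) = -100 < 0, so r = 3 ± 5i.
Hence x_h = C1*cos(5*t)*exp(3*t) + C2*exp(3*t)*sin(5*t).
Try x_p = A*exp(2*t). Substituting into the equation and dividing by exp(2*t) gives A = -3/26, so x_p = -3*exp(2*t)/26.

x = -3*exp(2*t)/26 + C1*cos(5*t)*exp(3*t) + C2*exp(3*t)*sin(5*t)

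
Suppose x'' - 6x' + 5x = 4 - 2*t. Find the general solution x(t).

Characteristic equation r² - 6r + 5 = 0 factors as (r - 5)(r - 1) = 0, so r = 5, 1.
Hence x_h = C1*exp(5*t) + C2*exp(t).
For the particular solution try x_p = A0 + A1*t. Substituting and matching coefficients of each power of t gives A0 = 8/25, A1 = -2/5, so x_p = 8/25 - 2*t/5.

x = 8/25 - 2*t/5 + C1*exp(5*t) + C2*exp(t)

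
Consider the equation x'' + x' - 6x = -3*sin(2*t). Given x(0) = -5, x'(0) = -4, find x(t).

Characteristic equation r² + r - 6 = 0 factors as (r - 2)(r + 3) = 0, so r = 2, -3.
Hence x_h = C1*exp(2*t) + C2*exp(-3*t).
Try x_p = A*cos(2*t) + B*sin(2*t). Substituting and equating the coefficients of cos(2t) and sin(2t) gives A = 3/52, B = 15/52, so x_p = 3*cos(2*t)/52 + 15*sin(2*t)/52.
General solution: x = 3*cos(2*t)/52 + 15*sin(2*t)/52 + C1*exp(2*t) + C2*exp(-3*t).
Apply the initial conditions: x(0) = 3/52 + C1 + C2 = -5 and x'(0) = 15/26 - 3*C2 + 2*C1 = -4. Solving gives C1 = -79/20, C2 = -72/65.

x = -79*exp(2*t)/20 - 72*exp(-3*t)/65 + 3*cos(2*t)/52 + 15*sin(2*t)/52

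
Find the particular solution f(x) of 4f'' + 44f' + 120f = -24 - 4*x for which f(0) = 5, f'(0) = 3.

f = -169/900 - 1043*exp(-6*x)/36 - x/30 + 854*exp(-5*x)/25

Divide through by 4: f'' + 11f' + 30f = -6 - x.
Characteristic equation r² + 11r + 30 = 0 factors as (r + 5)(r + 6) = 0, so r = -5, -6.
Hence f_h = C1*exp(-5*x) + C2*exp(-6*x).
For the particular solution try f_p = A0 + A1*x. Substituting and matching coefficients of each power of x gives A0 = -169/900, A1 = -1/30, so f_p = -169/900 - x/30.
General solution: f = -169/900 - x/30 + C1*exp(-5*x) + C2*exp(-6*x).
Apply the initial conditions: f(0) = -169/900 + C1 + C2 = 5 and f'(0) = -1/30 - 6*C2 - 5*C1 = 3. Solving gives C1 = 854/25, C2 = -1043/36.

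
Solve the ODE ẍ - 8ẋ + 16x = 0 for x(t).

Characteristic equation r² - 8r + 16 = 0 has discriminant (-8)² - 4·(16) = 0, so r = 4 is a repeated root.
Hence x_h = (C1 + C2*t)*exp(4*t).

x = C1*exp(4*t) + C2*t*exp(4*t)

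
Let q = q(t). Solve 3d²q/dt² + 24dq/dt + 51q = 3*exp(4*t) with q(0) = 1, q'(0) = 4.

Divide through by 3: q'' + 8q' + 17q = exp(4*t).
Characteristic equation r² + 8r + 17 = 0 has discriminant (8)² - 4·(17) = -4 < 0, so r = -4 ± i.
Hence q_h = C1*cos(t)*exp(-4*t) + C2*exp(-4*t)*sin(t).
Try q_p = A*exp(4*t). Substituting into the equation and dividing by exp(4*t) gives A = 1/65, so q_p = exp(4*t)/65.
General solution: q = exp(4*t)/65 + C1*cos(t)*exp(-4*t) + C2*exp(-4*t)*sin(t).
Apply the initial conditions: q(0) = 1/65 + C1 = 1 and q'(0) = 4/65 + C2 - 4*C1 = 4. Solving gives C1 = 64/65, C2 = 512/65.

q = exp(4*t)/65 + 64*cos(t)*exp(-4*t)/65 + 512*exp(-4*t)*sin(t)/65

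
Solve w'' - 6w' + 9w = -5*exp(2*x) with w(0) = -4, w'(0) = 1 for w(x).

Characteristic equation r² - 6r + 9 = 0 has discriminant (-6)² - 4·(9) = 0, so r = 3 is a repeated root.
Hence w_h = (C1 + C2*x)*exp(3*x).
Try w_p = A*exp(2*x). Substituting into the equation and dividing by exp(2*x) gives A = -5, so w_p = -5*exp(2*x).
General solution: w = -5*exp(2*x) + C1*exp(3*x) + C2*x*exp(3*x).
Apply the initial conditions: w(0) = -5 + C1 = -4 and w'(0) = -10 + C2 + 3*C1 = 1. Solving gives C1 = 1, C2 = 8.

w = -5*exp(2*x) + 8*x*exp(3*x) + exp(3*x)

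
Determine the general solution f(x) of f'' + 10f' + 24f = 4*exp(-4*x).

Characteristic equation r² + 10r + 24 = 0 factors as (r + 4)(r + 6) = 0, so r = -4, -6.
Hence f_h = C1*exp(-4*x) + C2*exp(-6*x).
Since exp(-4*x) solves the homogeneous equation (r = -4 is a root of multiplicity 1), multiply the trial by x. Try f_p = A*x*exp(-4*x). Substituting into the equation and dividing by exp(-4*x) gives A = 2, so f_p = 2*x*exp(-4*x).

f = C1*exp(-4*x) + C2*exp(-6*x) + 2*x*exp(-4*x)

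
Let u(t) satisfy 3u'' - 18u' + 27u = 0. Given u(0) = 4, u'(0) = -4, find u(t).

u = 4*exp(3*t) - 16*t*exp(3*t)

Divide through by 3: u'' - 6u' + 9u = 0.
Characteristic equation r² - 6r + 9 = 0 has discriminant (-6)² - 4·(9) = 0, so r = 3 is a repeated root.
Hence u_h = (C1 + C2*t)*exp(3*t).
Apply the initial conditions: u(0) = C1 = 4 and u'(0) = C2 + 3*C1 = -4. Solving gives C1 = 4, C2 = -16.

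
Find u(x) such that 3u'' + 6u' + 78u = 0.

u = C1*cos(5*x)*exp(-x) + C2*exp(-x)*sin(5*x)

Divide through by 3: u'' + 2u' + 26u = 0.
Characteristic equation r² + 2r + 26 = 0 has discriminant (2)² - 4·(26) = -100 < 0, so r = -1 ± 5i.
Hence u_h = C1*cos(5*x)*exp(-x) + C2*exp(-x)*sin(5*x).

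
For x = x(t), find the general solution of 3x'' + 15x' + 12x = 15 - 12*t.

x = 5/2 - t + C1*exp(-t) + C2*exp(-4*t)

Divide through by 3: x'' + 5x' + 4x = 5 - 4*t.
Characteristic equation r² + 5r + 4 = 0 factors as (r + 1)(r + 4) = 0, so r = -1, -4.
Hence x_h = C1*exp(-t) + C2*exp(-4*t).
For the particular solution try x_p = A0 + A1*t. Substituting and matching coefficients of each power of t gives A0 = 5/2, A1 = -1, so x_p = 5/2 - t.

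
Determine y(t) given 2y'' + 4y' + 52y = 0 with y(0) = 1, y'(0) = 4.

y = cos(5*t)*exp(-t) + exp(-t)*sin(5*t)

Divide through by 2: y'' + 2y' + 26y = 0.
Characteristic equation r² + 2r + 26 = 0 has discriminant (2)² - 4·(26) = -100 < 0, so r = -1 ± 5i.
Hence y_h = C1*cos(5*t)*exp(-t) + C2*exp(-t)*sin(5*t).
Apply the initial conditions: y(0) = C1 = 1 and y'(0) = -C1 + 5*C2 = 4. Solving gives C1 = 1, C2 = 1.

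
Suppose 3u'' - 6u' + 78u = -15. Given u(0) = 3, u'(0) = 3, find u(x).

u = -5/26 - exp(x)*sin(5*x)/26 + 83*cos(5*x)*exp(x)/26

Divide through by 3: u'' - 2u' + 26u = -5.
Characteristic equation r² - 2r + 26 = 0 has discriminant (-2)² - 4·(26) = -100 < 0, so r = 1 ± 5i.
Hence u_h = C1*cos(5*x)*exp(x) + C2*exp(x)*sin(5*x).
For the particular solution try u_p = A0. Substituting and matching coefficients of each power of x gives A0 = -5/26, so u_p = -5/26.
General solution: u = -5/26 + C1*cos(5*x)*exp(x) + C2*exp(x)*sin(5*x).
Apply the initial conditions: u(0) = -5/26 + C1 = 3 and u'(0) = C1 + 5*C2 = 3. Solving gives C1 = 83/26, C2 = -1/26.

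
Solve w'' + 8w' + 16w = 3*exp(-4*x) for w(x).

w = C1*exp(-4*x) + 3*x**2*exp(-4*x)/2 + C2*x*exp(-4*x)

Characteristic equation r² + 8r + 16 = 0 has discriminant (8)² - 4·(16) = 0, so r = -4 is a repeated root.
Hence w_h = (C1 + C2*x)*exp(-4*x).
Since exp(-4*x) solves the homogeneous equation (r = -4 is a root of multiplicity 2), multiply the trial by x^2. Try w_p = A*x^2*exp(-4*x). Substituting into the equation and dividing by exp(-4*x) gives A = 3/2, so w_p = 3*x^2*exp(-4*x)/2.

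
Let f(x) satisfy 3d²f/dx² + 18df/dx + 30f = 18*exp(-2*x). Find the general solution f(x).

f = 3*exp(-2*x) + C1*cos(x)*exp(-3*x) + C2*exp(-3*x)*sin(x)

Divide through by 3: f'' + 6f' + 10f = 6*exp(-2*x).
Characteristic equation r² + 6r + 10 = 0 has discriminant (6)² - 4·(10) = -4 < 0, so r = -3 ± i.
Hence f_h = C1*cos(x)*exp(-3*x) + C2*exp(-3*x)*sin(x).
Try f_p = A*exp(-2*x). Substituting into the equation and dividing by exp(-2*x) gives A = 3, so f_p = 3*exp(-2*x).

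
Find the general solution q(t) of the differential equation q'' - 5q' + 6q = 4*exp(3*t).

Characteristic equation r² - 5r + 6 = 0 factors as (r - 2)(r - 3) = 0, so r = 2, 3.
Hence q_h = C1*exp(2*t) + C2*exp(3*t).
Since exp(3*t) solves the homogeneous equation (r = 3 is a root of multiplicity 1), multiply the trial by t. Try q_p = A*t*exp(3*t). Substituting into the equation and dividing by exp(3*t) gives A = 4, so q_p = 4*t*exp(3*t).

q = C1*exp(2*t) + C2*exp(3*t) + 4*t*exp(3*t)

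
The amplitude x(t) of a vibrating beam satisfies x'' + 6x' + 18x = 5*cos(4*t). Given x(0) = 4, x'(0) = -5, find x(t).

x = cos(4*t)/58 + 6*sin(4*t)/29 + 231*cos(3*t)*exp(-3*t)/58 + 355*exp(-3*t)*sin(3*t)/174

Characteristic equation r² + 6r + 18 = 0 has discriminant (6)² - 4·(18) = -36 < 0, so r = -3 ± 3i.
Hence x_h = C1*cos(3*t)*exp(-3*t) + C2*exp(-3*t)*sin(3*t).
Try x_p = A*cos(4*t) + B*sin(4*t). Substituting and equating the coefficients of cos(4t) and sin(4t) gives A = 1/58, B = 6/29, so x_p = cos(4*t)/58 + 6*sin(4*t)/29.
General solution: x = cos(4*t)/58 + 6*sin(4*t)/29 + C1*cos(3*t)*exp(-3*t) + C2*exp(-3*t)*sin(3*t).
Apply the initial conditions: x(0) = 1/58 + C1 = 4 and x'(0) = 24/29 - 3*C1 + 3*C2 = -5. Solving gives C1 = 231/58, C2 = 355/174.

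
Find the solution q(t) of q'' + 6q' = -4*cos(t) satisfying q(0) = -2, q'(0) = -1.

Characteristic equation r² + 6r = 0 factors as (r + 6)r = 0, so r = -6, 0.
Hence q_h = C1*exp(-6*t) + C2.
Try q_p = A*cos(t) + B*sin(t). Substituting and equating the coefficients of cos(t) and sin(t) gives A = 4/37, B = -24/37, so q_p = -24*sin(t)/37 + 4*cos(t)/37.
General solution: q = C2 - 24*sin(t)/37 + 4*cos(t)/37 + C1*exp(-6*t).
Apply the initial conditions: q(0) = 4/37 + C1 + C2 = -2 and q'(0) = -24/37 - 6*C1 = -1. Solving gives C1 = 13/222, C2 = -13/6.

q = -13/6 - 24*sin(t)/37 + 4*cos(t)/37 + 13*exp(-6*t)/222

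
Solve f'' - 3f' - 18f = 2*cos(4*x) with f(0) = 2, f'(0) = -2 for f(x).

f = -17*cos(4*x)/325 - 6*sin(4*x)/325 + 55*exp(6*x)/117 + 356*exp(-3*x)/225

Characteristic equation r² - 3r - 18 = 0 factors as (r + 3)(r - 6) = 0, so r = -3, 6.
Hence f_h = C1*exp(-3*x) + C2*exp(6*x).
Try f_p = A*cos(4*x) + B*sin(4*x). Substituting and equating the coefficients of cos(4x) and sin(4x) gives A = -17/325, B = -6/325, so f_p = -17*cos(4*x)/325 - 6*sin(4*x)/325.
General solution: f = -17*cos(4*x)/325 - 6*sin(4*x)/325 + C1*exp(-3*x) + C2*exp(6*x).
Apply the initial conditions: f(0) = -17/325 + C1 + C2 = 2 and f'(0) = -24/325 - 3*C1 + 6*C2 = -2. Solving gives C1 = 356/225, C2 = 55/117.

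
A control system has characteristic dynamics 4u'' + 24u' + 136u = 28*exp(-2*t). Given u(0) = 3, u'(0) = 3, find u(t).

Divide through by 4: u'' + 6u' + 34u = 7*exp(-2*t).
Characteristic equation r² + 6r + 34 = 0 has discriminant (6)² - 4·(34) = -100 < 0, so r = -3 ± 5i.
Hence u_h = C1*cos(5*t)*exp(-3*t) + C2*exp(-3*t)*sin(5*t).
Try u_p = A*exp(-2*t). Substituting into the equation and dividing by exp(-2*t) gives A = 7/26, so u_p = 7*exp(-2*t)/26.
General solution: u = 7*exp(-2*t)/26 + C1*cos(5*t)*exp(-3*t) + C2*exp(-3*t)*sin(5*t).
Apply the initial conditions: u(0) = 7/26 + C1 = 3 and u'(0) = -7/13 - 3*C1 + 5*C2 = 3. Solving gives C1 = 71/26, C2 = 61/26.

u = 7*exp(-2*t)/26 + 61*exp(-3*t)*sin(5*t)/26 + 71*cos(5*t)*exp(-3*t)/26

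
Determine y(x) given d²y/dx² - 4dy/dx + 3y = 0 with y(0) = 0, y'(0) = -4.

Characteristic equation r² - 4r + 3 = 0 factors as (r - 3)(r - 1) = 0, so r = 3, 1.
Hence y_h = C1*exp(3*x) + C2*exp(x).
Apply the initial conditions: y(0) = C1 + C2 = 0 and y'(0) = C2 + 3*C1 = -4. Solving gives C1 = -2, C2 = 2.

y = -2*exp(3*x) + 2*exp(x)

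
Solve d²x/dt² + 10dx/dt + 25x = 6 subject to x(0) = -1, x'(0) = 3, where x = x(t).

x = 6/25 - 31*exp(-5*t)/25 - 16*t*exp(-5*t)/5

Characteristic equation r² + 10r + 25 = 0 has discriminant (10)² - 4·(25) = 0, so r = -5 is a repeated root.
Hence x_h = (C1 + C2*t)*exp(-5*t).
For the particular solution try x_p = A0. Substituting and matching coefficients of each power of t gives A0 = 6/25, so x_p = 6/25.
General solution: x = 6/25 + C1*exp(-5*t) + C2*t*exp(-5*t).
Apply the initial conditions: x(0) = 6/25 + C1 = -1 and x'(0) = C2 - 5*C1 = 3. Solving gives C1 = -31/25, C2 = -16/5.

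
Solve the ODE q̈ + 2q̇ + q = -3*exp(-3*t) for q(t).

Characteristic equation r² + 2r + 1 = 0 has discriminant (2)² - 4·(1) = 0, so r = -1 is a repeated root.
Hence q_h = (C1 + C2*t)*exp(-t).
Try q_p = A*exp(-3*t). Substituting into the equation and dividing by exp(-3*t) gives A = -3/4, so q_p = -3*exp(-3*t)/4.

q = -3*exp(-3*t)/4 + C1*exp(-t) + C2*t*exp(-t)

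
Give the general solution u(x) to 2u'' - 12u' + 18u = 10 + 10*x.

u = 25/27 + 5*x/9 + C1*exp(3*x) + C2*x*exp(3*x)

Divide through by 2: u'' - 6u' + 9u = 5 + 5*x.
Characteristic equation r² - 6r + 9 = 0 has discriminant (-6)² - 4·(9) = 0, so r = 3 is a repeated root.
Hence u_h = (C1 + C2*x)*exp(3*x).
For the particular solution try u_p = A0 + A1*x. Substituting and matching coefficients of each power of x gives A0 = 25/27, A1 = 5/9, so u_p = 25/27 + 5*x/9.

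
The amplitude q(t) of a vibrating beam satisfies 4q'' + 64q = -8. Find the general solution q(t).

Divide through by 4: q'' + 16q = -2.
Characteristic equation r² + 16 = 0 has discriminant (0)² - 4·(16) = -64 < 0, so r = ± 4i.
Hence q_h = C1*cos(4*t) + C2*sin(4*t).
For the particular solution try q_p = A0. Substituting and matching coefficients of each power of t gives A0 = -1/8, so q_p = -1/8.

q = -1/8 + C1*cos(4*t) + C2*sin(4*t)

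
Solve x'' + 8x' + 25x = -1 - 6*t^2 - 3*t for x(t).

x = -493/15625 - 6*t**2/25 + 21*t/625 + C1*cos(3*t)*exp(-4*t) + C2*exp(-4*t)*sin(3*t)

Characteristic equation r² + 8r + 25 = 0 has discriminant (8)² - 4·(25) = -36 < 0, so r = -4 ± 3i.
Hence x_h = C1*cos(3*t)*exp(-4*t) + C2*exp(-4*t)*sin(3*t).
For the particular solution try x_p = A0 + A1*t + A2*t^2. Substituting and matching coefficients of each power of t gives A0 = -493/15625, A1 = 21/625, A2 = -6/25, so x_p = -493/15625 - 6*t^2/25 + 21*t/625.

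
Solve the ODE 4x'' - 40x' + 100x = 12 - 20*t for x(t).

x = 1/25 - t/5 + C1*exp(5*t) + C2*t*exp(5*t)

Divide through by 4: x'' - 10x' + 25x = 3 - 5*t.
Characteristic equation r² - 10r + 25 = 0 has discriminant (-10)² - 4·(25) = 0, so r = 5 is a repeated root.
Hence x_h = (C1 + C2*t)*exp(5*t).
For the particular solution try x_p = A0 + A1*t. Substituting and matching coefficients of each power of t gives A0 = 1/25, A1 = -1/5, so x_p = 1/25 - t/5.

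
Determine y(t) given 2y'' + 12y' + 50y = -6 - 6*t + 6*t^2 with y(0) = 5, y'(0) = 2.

Divide through by 2: y'' + 6y' + 25y = -3 - 3*t + 3*t^2.
Characteristic equation r² + 6r + 25 = 0 has discriminant (6)² - 4·(25) = -64 < 0, so r = -3 ± 4i.
Hence y_h = C1*cos(4*t)*exp(-3*t) + C2*exp(-3*t)*sin(4*t).
For the particular solution try y_p = A0 + A1*t + A2*t^2. Substituting and matching coefficients of each power of t gives A0 = -1359/15625, A1 = -111/625, A2 = 3/25, so y_p = -1359/15625 - 111*t/625 + 3*t^2/25.
General solution: y = -1359/15625 - 111*t/625 + 3*t^2/25 + C1*cos(4*t)*exp(-3*t) + C2*exp(-3*t)*sin(4*t).
Apply the initial conditions: y(0) = -1359/15625 + C1 = 5 and y'(0) = -111/625 - 3*C1 + 4*C2 = 2. Solving gives C1 = 79484/15625, C2 = 272477/62500.

y = -1359/15625 - 111*t/625 + 3*t**2/25 + 79484*cos(4*t)*exp(-3*t)/15625 + 272477*exp(-3*t)*sin(4*t)/62500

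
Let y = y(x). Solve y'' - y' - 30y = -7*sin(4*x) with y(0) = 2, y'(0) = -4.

y = -7*cos(4*x)/533 + 71*exp(6*x)/143 + 161*sin(4*x)/1066 + 684*exp(-5*x)/451

Characteristic equation r² - r - 30 = 0 factors as (r - 6)(r + 5) = 0, so r = 6, -5.
Hence y_h = C1*exp(6*x) + C2*exp(-5*x).
Try y_p = A*cos(4*x) + B*sin(4*x). Substituting and equating the coefficients of cos(4x) and sin(4x) gives A = -7/533, B = 161/1066, so y_p = -7*cos(4*x)/533 + 161*sin(4*x)/1066.
General solution: y = -7*cos(4*x)/533 + 161*sin(4*x)/1066 + C1*exp(6*x) + C2*exp(-5*x).
Apply the initial conditions: y(0) = -7/533 + C1 + C2 = 2 and y'(0) = 322/533 - 5*C2 + 6*C1 = -4. Solving gives C1 = 71/143, C2 = 684/451.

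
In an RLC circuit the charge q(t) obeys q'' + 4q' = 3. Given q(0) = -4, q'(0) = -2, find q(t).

q = -75/16 + 3*t/4 + 11*exp(-4*t)/16

Characteristic equation r² + 4r = 0 factors as (r + 4)r = 0, so r = -4, 0.
Hence q_h = C1*exp(-4*t) + C2.
Since 0 is a characteristic root (multiplicity 1), multiply the polynomial trial by t: try q_p = A0*t. Substituting and matching coefficients of each power of t gives A0 = 3/4, so q_p = 3*t/4.
General solution: q = C2 + 3*t/4 + C1*exp(-4*t).
Apply the initial conditions: q(0) = C1 + C2 = -4 and q'(0) = 3/4 - 4*C1 = -2. Solving gives C1 = 11/16, C2 = -75/16.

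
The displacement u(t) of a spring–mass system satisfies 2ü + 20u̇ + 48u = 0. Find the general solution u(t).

u = C1*exp(-6*t) + C2*exp(-4*t)

Divide through by 2: u'' + 10u' + 24u = 0.
Characteristic equation r² + 10r + 24 = 0 factors as (r + 6)(r + 4) = 0, so r = -6, -4.
Hence u_h = C1*exp(-6*t) + C2*exp(-4*t).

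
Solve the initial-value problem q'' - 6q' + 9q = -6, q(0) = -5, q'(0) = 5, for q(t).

q = -2/3 - 13*exp(3*t)/3 + 18*t*exp(3*t)

Characteristic equation r² - 6r + 9 = 0 has discriminant (-6)² - 4·(9) = 0, so r = 3 is a repeated root.
Hence q_h = (C1 + C2*t)*exp(3*t).
For the particular solution try q_p = A0. Substituting and matching coefficients of each power of t gives A0 = -2/3, so q_p = -2/3.
General solution: q = -2/3 + C1*exp(3*t) + C2*t*exp(3*t).
Apply the initial conditions: q(0) = -2/3 + C1 = -5 and q'(0) = C2 + 3*C1 = 5. Solving gives C1 = -13/3, C2 = 18.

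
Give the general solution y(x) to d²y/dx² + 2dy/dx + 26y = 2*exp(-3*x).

y = 2*exp(-3*x)/29 + C1*cos(5*x)*exp(-x) + C2*exp(-x)*sin(5*x)

Characteristic equation r² + 2r + 26 = 0 has discriminant (2)² - 4·(26) = -100 < 0, so r = -1 ± 5i.
Hence y_h = C1*cos(5*x)*exp(-x) + C2*exp(-x)*sin(5*x).
Try y_p = A*exp(-3*x). Substituting into the equation and dividing by exp(-3*x) gives A = 2/29, so y_p = 2*exp(-3*x)/29.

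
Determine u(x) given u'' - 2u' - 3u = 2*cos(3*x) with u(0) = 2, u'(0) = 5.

u = -2*cos(3*x)/15 - sin(3*x)/15 + 3*exp(-x)/10 + 11*exp(3*x)/6

Characteristic equation r² - 2r - 3 = 0 factors as (r - 3)(r + 1) = 0, so r = 3, -1.
Hence u_h = C1*exp(3*x) + C2*exp(-x).
Try u_p = A*cos(3*x) + B*sin(3*x). Substituting and equating the coefficients of cos(3x) and sin(3x) gives A = -2/15, B = -1/15, so u_p = -2*cos(3*x)/15 - sin(3*x)/15.
General solution: u = -2*cos(3*x)/15 - sin(3*x)/15 + C1*exp(3*x) + C2*exp(-x).
Apply the initial conditions: u(0) = -2/15 + C1 + C2 = 2 and u'(0) = -1/5 - C2 + 3*C1 = 5. Solving gives C1 = 11/6, C2 = 3/10.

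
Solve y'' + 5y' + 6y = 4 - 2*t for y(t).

y = 17/18 - t/3 + C1*exp(-2*t) + C2*exp(-3*t)

Characteristic equation r² + 5r + 6 = 0 factors as (r + 2)(r + 3) = 0, so r = -2, -3.
Hence y_h = C1*exp(-2*t) + C2*exp(-3*t).
For the particular solution try y_p = A0 + A1*t. Substituting and matching coefficients of each power of t gives A0 = 17/18, A1 = -1/3, so y_p = 17/18 - t/3.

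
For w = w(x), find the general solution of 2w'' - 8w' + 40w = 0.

Divide through by 2: w'' - 4w' + 20w = 0.
Characteristic equation r² - 4r + 20 = 0 has discriminant (-4)² - 4·(20) = -64 < 0, so r = 2 ± 4i.
Hence w_h = C1*cos(4*x)*exp(2*x) + C2*exp(2*x)*sin(4*x).

w = C1*cos(4*x)*exp(2*x) + C2*exp(2*x)*sin(4*x)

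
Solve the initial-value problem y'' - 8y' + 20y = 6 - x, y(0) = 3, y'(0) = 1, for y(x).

Characteristic equation r² - 8r + 20 = 0 has discriminant (-8)² - 4·(20) = -16 < 0, so r = 4 ± 2i.
Hence y_h = C1*cos(2*x)*exp(4*x) + C2*exp(4*x)*sin(2*x).
For the particular solution try y_p = A0 + A1*x. Substituting and matching coefficients of each power of x gives A0 = 7/25, A1 = -1/20, so y_p = 7/25 - x/20.
General solution: y = 7/25 - x/20 + C1*cos(2*x)*exp(4*x) + C2*exp(4*x)*sin(2*x).
Apply the initial conditions: y(0) = 7/25 + C1 = 3 and y'(0) = -1/20 + 2*C2 + 4*C1 = 1. Solving gives C1 = 68/25, C2 = -983/200.

y = 7/25 - x/20 - 983*exp(4*x)*sin(2*x)/200 + 68*cos(2*x)*exp(4*x)/25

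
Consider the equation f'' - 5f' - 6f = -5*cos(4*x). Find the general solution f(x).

Characteristic equation r² - 5r - 6 = 0 factors as (r + 1)(r - 6) = 0, so r = -1, 6.
Hence f_h = C1*exp(-x) + C2*exp(6*x).
Try f_p = A*cos(4*x) + B*sin(4*x). Substituting and equating the coefficients of cos(4x) and sin(4x) gives A = 55/442, B = 25/221, so f_p = 25*sin(4*x)/221 + 55*cos(4*x)/442.

f = 25*sin(4*x)/221 + 55*cos(4*x)/442 + C1*exp(-x) + C2*exp(6*x)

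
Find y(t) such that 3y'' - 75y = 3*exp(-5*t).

y = C1*exp(-5*t) + C2*exp(5*t) - t*exp(-5*t)/10

Divide through by 3: y'' - 25y = exp(-5*t).
Characteristic equation r² - 25 = 0 factors as (r + 5)(r - 5) = 0, so r = -5, 5.
Hence y_h = C1*exp(-5*t) + C2*exp(5*t).
Since exp(-5*t) solves the homogeneous equation (r = -5 is a root of multiplicity 1), multiply the trial by t. Try y_p = A*t*exp(-5*t). Substituting into the equation and dividing by exp(-5*t) gives A = -1/10, so y_p = -t*exp(-5*t)/10.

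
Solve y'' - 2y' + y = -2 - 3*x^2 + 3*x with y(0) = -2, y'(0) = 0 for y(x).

Characteristic equation r² - 2r + 1 = 0 has discriminant (-2)² - 4·(1) = 0, so r = 1 is a repeated root.
Hence y_h = (C1 + C2*x)*exp(x).
For the particular solution try y_p = A0 + A1*x + A2*x^2. Substituting and matching coefficients of each power of x gives A0 = -14, A1 = -9, A2 = -3, so y_p = -14 - 9*x - 3*x^2.
General solution: y = -14 - 9*x - 3*x^2 + C1*exp(x) + C2*x*exp(x).
Apply the initial conditions: y(0) = -14 + C1 = -2 and y'(0) = -9 + C1 + C2 = 0. Solving gives C1 = 12, C2 = -3.

y = -14 - 9*x - 3*x**2 + 12*exp(x) - 3*x*exp(x)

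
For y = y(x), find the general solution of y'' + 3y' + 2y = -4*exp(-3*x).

Characteristic equation r² + 3r + 2 = 0 factors as (r + 2)(r + 1) = 0, so r = -2, -1.
Hence y_h = C1*exp(-2*x) + C2*exp(-x).
Try y_p = A*exp(-3*x). Substituting into the equation and dividing by exp(-3*x) gives A = -2, so y_p = -2*exp(-3*x).

y = -2*exp(-3*x) + C1*exp(-2*x) + C2*exp(-x)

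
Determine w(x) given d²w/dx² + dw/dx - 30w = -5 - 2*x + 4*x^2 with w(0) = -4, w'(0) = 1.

Characteristic equation r² + r - 30 = 0 factors as (r + 6)(r - 5) = 0, so r = -6, 5.
Hence w_h = C1*exp(-6*x) + C2*exp(5*x).
For the particular solution try w_p = A0 + A1*x + A2*x^2. Substituting and matching coefficients of each power of x gives A0 = 2**(71/73)*3**(646/657)*5**(193/657)*7**(200/657)/105, A1 = 13/225, A2 = -2/15, so w_p = 539/3375 - 2*x^2/15 + 13*x/225.
General solution: w = 539/3375 - 2*x^2/15 + 13*x/225 + C1*exp(-6*x) + C2*exp(5*x).
Apply the initial conditions: w(0) = 539/3375 + C1 + C2 = -4 and w'(0) = 13/225 - 6*C1 + 5*C2 = 1. Solving gives C1 = -587/297, C2 = -3002/1375.

w = 539/3375 - 3002*exp(5*x)/1375 - 587*exp(-6*x)/297 - 2*x**2/15 + 13*x/225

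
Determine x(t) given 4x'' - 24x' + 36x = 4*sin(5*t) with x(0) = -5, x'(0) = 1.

Divide through by 4: x'' - 6x' + 9x = sin(5*t).
Characteristic equation r² - 6r + 9 = 0 has discriminant (-6)² - 4·(9) = 0, so r = 3 is a repeated root.
Hence x_h = (C1 + C2*t)*exp(3*t).
Try x_p = A*cos(5*t) + B*sin(5*t). Substituting and equating the coefficients of cos(5t) and sin(5t) gives A = 15/578, B = -4/289, so x_p = -4*sin(5*t)/289 + 15*cos(5*t)/578.
General solution: x = -4*sin(5*t)/289 + 15*cos(5*t)/578 + C1*exp(3*t) + C2*t*exp(3*t).
Apply the initial conditions: x(0) = 15/578 + C1 = -5 and x'(0) = -20/289 + C2 + 3*C1 = 1. Solving gives C1 = -2905/578, C2 = 549/34.

x = -2905*exp(3*t)/578 - 4*sin(5*t)/289 + 15*cos(5*t)/578 + 549*t*exp(3*t)/34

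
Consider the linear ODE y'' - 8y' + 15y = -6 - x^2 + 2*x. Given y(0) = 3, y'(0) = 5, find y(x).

y = -1208/3375 - 321*exp(5*x)/125 - x**2/15 + 14*x/225 + 160*exp(3*x)/27

Characteristic equation r² - 8r + 15 = 0 factors as (r - 3)(r - 5) = 0, so r = 3, 5.
Hence y_h = C1*exp(3*x) + C2*exp(5*x).
For the particular solution try y_p = A0 + A1*x + A2*x^2. Substituting and matching coefficients of each power of x gives A0 = -1208/3375, A1 = 14/225, A2 = -1/15, so y_p = -1208/3375 - x^2/15 + 14*x/225.
General solution: y = -1208/3375 - x^2/15 + 14*x/225 + C1*exp(3*x) + C2*exp(5*x).
Apply the initial conditions: y(0) = -1208/3375 + C1 + C2 = 3 and y'(0) = 14/225 + 3*C1 + 5*C2 = 5. Solving gives C1 = 160/27, C2 = -321/125.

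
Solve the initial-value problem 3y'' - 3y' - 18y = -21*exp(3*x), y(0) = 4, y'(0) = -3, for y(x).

y = 32*exp(3*x)/25 + 68*exp(-2*x)/25 - 7*x*exp(3*x)/5

Divide through by 3: y'' - y' - 6y = -7*exp(3*x).
Characteristic equation r² - r - 6 = 0 factors as (r - 3)(r + 2) = 0, so r = 3, -2.
Hence y_h = C1*exp(3*x) + C2*exp(-2*x).
Since exp(3*x) solves the homogeneous equation (r = 3 is a root of multiplicity 1), multiply the trial by x. Try y_p = A*x*exp(3*x). Substituting into the equation and dividing by exp(3*x) gives A = -7/5, so y_p = -7*x*exp(3*x)/5.
General solution: y = C1*exp(3*x) + C2*exp(-2*x) - 7*x*exp(3*x)/5.
Apply the initial conditions: y(0) = C1 + C2 = 4 and y'(0) = -7/5 - 2*C2 + 3*C1 = -3. Solving gives C1 = 32/25, C2 = 68/25.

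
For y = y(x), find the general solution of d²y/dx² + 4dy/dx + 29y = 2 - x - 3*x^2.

y = 1876/24389 - 5*x/841 - 3*x**2/29 + C1*cos(5*x)*exp(-2*x) + C2*exp(-2*x)*sin(5*x)

Characteristic equation r² + 4r + 29 = 0 has discriminant (4)² - 4·(29) = -100 < 0, so r = -2 ± 5i.
Hence y_h = C1*cos(5*x)*exp(-2*x) + C2*exp(-2*x)*sin(5*x).
For the particular solution try y_p = A0 + A1*x + A2*x^2. Substituting and matching coefficients of each power of x gives A0 = 1876/24389, A1 = -5/841, A2 = -3/29, so y_p = 1876/24389 - 5*x/841 - 3*x^2/29.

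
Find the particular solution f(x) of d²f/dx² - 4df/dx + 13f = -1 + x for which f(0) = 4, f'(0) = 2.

f = -9/169 + x/13 - 1045*exp(2*x)*sin(3*x)/507 + 685*cos(3*x)*exp(2*x)/169

Characteristic equation r² - 4r + 13 = 0 has discriminant (-4)² - 4·(13) = -36 < 0, so r = 2 ± 3i.
Hence f_h = C1*cos(3*x)*exp(2*x) + C2*exp(2*x)*sin(3*x).
For the particular solution try f_p = A0 + A1*x. Substituting and matching coefficients of each power of x gives A0 = -9/169, A1 = 1/13, so f_p = -9/169 + x/13.
General solution: f = -9/169 + x/13 + C1*cos(3*x)*exp(2*x) + C2*exp(2*x)*sin(3*x).
Apply the initial conditions: f(0) = -9/169 + C1 = 4 and f'(0) = 1/13 + 2*C1 + 3*C2 = 2. Solving gives C1 = 685/169, C2 = -1045/507.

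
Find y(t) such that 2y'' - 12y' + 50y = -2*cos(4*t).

Divide through by 2: y'' - 6y' + 25y = -cos(4*t).
Characteristic equation r² - 6r + 25 = 0 has discriminant (-6)² - 4·(25) = -64 < 0, so r = 3 ± 4i.
Hence y_h = C1*cos(4*t)*exp(3*t) + C2*exp(3*t)*sin(4*t).
Try y_p = A*cos(4*t) + B*sin(4*t). Substituting and equating the coefficients of cos(4t) and sin(4t) gives A = -1/73, B = 8/219, so y_p = -cos(4*t)/73 + 8*sin(4*t)/219.

y = -cos(4*t)/73 + 8*sin(4*t)/219 + C1*cos(4*t)*exp(3*t) + C2*exp(3*t)*sin(4*t)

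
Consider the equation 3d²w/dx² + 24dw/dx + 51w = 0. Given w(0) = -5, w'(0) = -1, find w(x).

w = -21*exp(-4*x)*sin(x) - 5*cos(x)*exp(-4*x)

Divide through by 3: w'' + 8w' + 17w = 0.
Characteristic equation r² + 8r + 17 = 0 has discriminant (8)² - 4·(17) = -4 < 0, so r = -4 ± i.
Hence w_h = C1*cos(x)*exp(-4*x) + C2*exp(-4*x)*sin(x).
Apply the initial conditions: w(0) = C1 = -5 and w'(0) = C2 - 4*C1 = -1. Solving gives C1 = -5, C2 = -21.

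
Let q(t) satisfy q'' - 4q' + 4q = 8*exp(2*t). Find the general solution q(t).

q = C1*exp(2*t) + 4*t**2*exp(2*t) + C2*t*exp(2*t)

Characteristic equation r² - 4r + 4 = 0 has discriminant (-4)² - 4·(4) = 0, so r = 2 is a repeated root.
Hence q_h = (C1 + C2*t)*exp(2*t).
Since exp(2*t) solves the homogeneous equation (r = 2 is a root of multiplicity 2), multiply the trial by t^2. Try q_p = A*t^2*exp(2*t). Substituting into the equation and dividing by exp(2*t) gives A = 4, so q_p = 4*t^2*exp(2*t).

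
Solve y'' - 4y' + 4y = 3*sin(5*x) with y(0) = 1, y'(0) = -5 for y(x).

y = -63*sin(5*x)/841 + 60*cos(5*x)/841 + 781*exp(2*x)/841 - 188*x*exp(2*x)/29

Characteristic equation r² - 4r + 4 = 0 has discriminant (-4)² - 4·(4) = 0, so r = 2 is a repeated root.
Hence y_h = (C1 + C2*x)*exp(2*x).
Try y_p = A*cos(5*x) + B*sin(5*x). Substituting and equating the coefficients of cos(5x) and sin(5x) gives A = 60/841, B = -63/841, so y_p = -63*sin(5*x)/841 + 60*cos(5*x)/841.
General solution: y = -63*sin(5*x)/841 + 60*cos(5*x)/841 + C1*exp(2*x) + C2*x*exp(2*x).
Apply the initial conditions: y(0) = 60/841 + C1 = 1 and y'(0) = -315/841 + C2 + 2*C1 = -5. Solving gives C1 = 781/841, C2 = -188/29.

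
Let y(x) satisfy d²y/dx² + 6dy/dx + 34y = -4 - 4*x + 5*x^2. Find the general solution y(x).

Characteristic equation r² + 6r + 34 = 0 has discriminant (6)² - 4·(34) = -100 < 0, so r = -3 ± 5i.
Hence y_h = C1*cos(5*x)*exp(-3*x) + C2*exp(-3*x)*sin(5*x).
For the particular solution try y_p = A0 + A1*x + A2*x^2. Substituting and matching coefficients of each power of x gives A0 = -947/9826, A1 = -49/289, A2 = 5/34, so y_p = -947/9826 - 49*x/289 + 5*x^2/34.

y = -947/9826 - 49*x/289 + 5*x**2/34 + C1*cos(5*x)*exp(-3*x) + C2*exp(-3*x)*sin(5*x)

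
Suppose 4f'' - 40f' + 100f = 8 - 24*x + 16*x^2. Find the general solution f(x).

Divide through by 4: f'' - 10f' + 25f = 2 - 6*x + 4*x^2.
Characteristic equation r² - 10r + 25 = 0 has discriminant (-10)² - 4·(25) = 0, so r = 5 is a repeated root.
Hence f_h = (C1 + C2*x)*exp(5*x).
For the particular solution try f_p = A0 + A1*x + A2*x^2. Substituting and matching coefficients of each power of x gives A0 = 14/625, A1 = -14/125, A2 = 4/25, so f_p = 14/625 - 14*x/125 + 4*x^2/25.

f = 14/625 - 14*x/125 + 4*x**2/25 + C1*exp(5*x) + C2*x*exp(5*x)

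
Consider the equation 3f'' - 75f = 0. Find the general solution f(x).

Divide through by 3: f'' - 25f = 0.
Characteristic equation r² - 25 = 0 factors as (r + 5)(r - 5) = 0, so r = -5, 5.
Hence f_h = C1*exp(-5*x) + C2*exp(5*x).

f = C1*exp(-5*x) + C2*exp(5*x)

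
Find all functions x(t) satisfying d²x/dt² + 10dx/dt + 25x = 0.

x = C1*exp(-5*t) + C2*t*exp(-5*t)

Characteristic equation r² + 10r + 25 = 0 has discriminant (10)² - 4·(25) = 0, so r = -5 is a repeated root.
Hence x_h = (C1 + C2*t)*exp(-5*t).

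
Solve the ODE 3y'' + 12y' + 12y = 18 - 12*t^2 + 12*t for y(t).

y = -1 - t**2 + 3*t + C1*exp(-2*t) + C2*t*exp(-2*t)

Divide through by 3: y'' + 4y' + 4y = 6 - 4*t^2 + 4*t.
Characteristic equation r² + 4r + 4 = 0 has discriminant (4)² - 4·(4) = 0, so r = -2 is a repeated root.
Hence y_h = (C1 + C2*t)*exp(-2*t).
For the particular solution try y_p = A0 + A1*t + A2*t^2. Substituting and matching coefficients of each power of t gives A0 = -1, A1 = 3, A2 = -1, so y_p = -1 - t^2 + 3*t.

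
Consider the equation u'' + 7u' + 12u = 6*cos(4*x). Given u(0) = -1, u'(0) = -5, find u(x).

Characteristic equation r² + 7r + 12 = 0 factors as (r + 3)(r + 4) = 0, so r = -3, -4.
Hence u_h = C1*exp(-3*x) + C2*exp(-4*x).
Try u_p = A*cos(4*x) + B*sin(4*x). Substituting and equating the coefficients of cos(4x) and sin(4x) gives A = -3/100, B = 21/100, so u_p = -3*cos(4*x)/100 + 21*sin(4*x)/100.
General solution: u = -3*cos(4*x)/100 + 21*sin(4*x)/100 + C1*exp(-3*x) + C2*exp(-4*x).
Apply the initial conditions: u(0) = -3/100 + C1 + C2 = -1 and u'(0) = 21/25 - 4*C2 - 3*C1 = -5. Solving gives C1 = -243/25, C2 = 35/4.

u = -243*exp(-3*x)/25 - 3*cos(4*x)/100 + 21*sin(4*x)/100 + 35*exp(-4*x)/4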